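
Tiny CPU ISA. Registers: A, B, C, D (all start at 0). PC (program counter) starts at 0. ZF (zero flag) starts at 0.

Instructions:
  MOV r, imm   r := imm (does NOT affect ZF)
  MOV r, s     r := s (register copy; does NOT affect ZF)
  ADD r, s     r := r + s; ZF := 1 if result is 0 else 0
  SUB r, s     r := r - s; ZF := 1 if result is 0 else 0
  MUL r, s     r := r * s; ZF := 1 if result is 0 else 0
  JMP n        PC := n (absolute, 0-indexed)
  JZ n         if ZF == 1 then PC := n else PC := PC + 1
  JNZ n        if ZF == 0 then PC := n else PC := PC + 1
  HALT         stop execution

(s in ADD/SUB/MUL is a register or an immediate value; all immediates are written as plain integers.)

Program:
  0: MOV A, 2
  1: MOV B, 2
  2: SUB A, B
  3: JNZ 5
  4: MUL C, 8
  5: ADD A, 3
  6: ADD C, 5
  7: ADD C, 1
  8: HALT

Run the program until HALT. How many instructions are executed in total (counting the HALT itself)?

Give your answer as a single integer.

Answer: 9

Derivation:
Step 1: PC=0 exec 'MOV A, 2'. After: A=2 B=0 C=0 D=0 ZF=0 PC=1
Step 2: PC=1 exec 'MOV B, 2'. After: A=2 B=2 C=0 D=0 ZF=0 PC=2
Step 3: PC=2 exec 'SUB A, B'. After: A=0 B=2 C=0 D=0 ZF=1 PC=3
Step 4: PC=3 exec 'JNZ 5'. After: A=0 B=2 C=0 D=0 ZF=1 PC=4
Step 5: PC=4 exec 'MUL C, 8'. After: A=0 B=2 C=0 D=0 ZF=1 PC=5
Step 6: PC=5 exec 'ADD A, 3'. After: A=3 B=2 C=0 D=0 ZF=0 PC=6
Step 7: PC=6 exec 'ADD C, 5'. After: A=3 B=2 C=5 D=0 ZF=0 PC=7
Step 8: PC=7 exec 'ADD C, 1'. After: A=3 B=2 C=6 D=0 ZF=0 PC=8
Step 9: PC=8 exec 'HALT'. After: A=3 B=2 C=6 D=0 ZF=0 PC=8 HALTED
Total instructions executed: 9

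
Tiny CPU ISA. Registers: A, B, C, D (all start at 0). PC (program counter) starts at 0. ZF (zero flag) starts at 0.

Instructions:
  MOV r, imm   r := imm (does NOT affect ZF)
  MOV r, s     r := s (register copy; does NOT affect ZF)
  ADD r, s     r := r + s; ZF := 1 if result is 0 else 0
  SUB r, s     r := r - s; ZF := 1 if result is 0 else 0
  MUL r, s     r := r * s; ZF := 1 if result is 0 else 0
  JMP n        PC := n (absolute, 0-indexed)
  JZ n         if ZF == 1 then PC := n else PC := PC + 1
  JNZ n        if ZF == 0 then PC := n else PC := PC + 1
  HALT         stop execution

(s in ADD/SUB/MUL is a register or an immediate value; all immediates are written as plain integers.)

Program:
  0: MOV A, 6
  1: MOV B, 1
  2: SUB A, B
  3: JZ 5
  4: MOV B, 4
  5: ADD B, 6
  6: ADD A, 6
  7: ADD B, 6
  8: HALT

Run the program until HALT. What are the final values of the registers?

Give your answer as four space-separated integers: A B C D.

Step 1: PC=0 exec 'MOV A, 6'. After: A=6 B=0 C=0 D=0 ZF=0 PC=1
Step 2: PC=1 exec 'MOV B, 1'. After: A=6 B=1 C=0 D=0 ZF=0 PC=2
Step 3: PC=2 exec 'SUB A, B'. After: A=5 B=1 C=0 D=0 ZF=0 PC=3
Step 4: PC=3 exec 'JZ 5'. After: A=5 B=1 C=0 D=0 ZF=0 PC=4
Step 5: PC=4 exec 'MOV B, 4'. After: A=5 B=4 C=0 D=0 ZF=0 PC=5
Step 6: PC=5 exec 'ADD B, 6'. After: A=5 B=10 C=0 D=0 ZF=0 PC=6
Step 7: PC=6 exec 'ADD A, 6'. After: A=11 B=10 C=0 D=0 ZF=0 PC=7
Step 8: PC=7 exec 'ADD B, 6'. After: A=11 B=16 C=0 D=0 ZF=0 PC=8
Step 9: PC=8 exec 'HALT'. After: A=11 B=16 C=0 D=0 ZF=0 PC=8 HALTED

Answer: 11 16 0 0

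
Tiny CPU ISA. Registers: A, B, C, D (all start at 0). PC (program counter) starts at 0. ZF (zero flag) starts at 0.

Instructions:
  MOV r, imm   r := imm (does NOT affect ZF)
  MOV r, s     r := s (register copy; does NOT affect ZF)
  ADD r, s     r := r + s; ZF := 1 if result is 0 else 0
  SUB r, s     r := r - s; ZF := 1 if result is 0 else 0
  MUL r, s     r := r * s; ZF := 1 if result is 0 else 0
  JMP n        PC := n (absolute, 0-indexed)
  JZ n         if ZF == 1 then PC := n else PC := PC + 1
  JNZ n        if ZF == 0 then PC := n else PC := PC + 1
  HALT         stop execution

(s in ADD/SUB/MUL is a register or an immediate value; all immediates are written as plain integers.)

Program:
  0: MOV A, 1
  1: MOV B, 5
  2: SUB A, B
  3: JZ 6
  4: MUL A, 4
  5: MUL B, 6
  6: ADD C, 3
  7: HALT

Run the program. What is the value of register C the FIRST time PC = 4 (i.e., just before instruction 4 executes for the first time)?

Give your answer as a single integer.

Step 1: PC=0 exec 'MOV A, 1'. After: A=1 B=0 C=0 D=0 ZF=0 PC=1
Step 2: PC=1 exec 'MOV B, 5'. After: A=1 B=5 C=0 D=0 ZF=0 PC=2
Step 3: PC=2 exec 'SUB A, B'. After: A=-4 B=5 C=0 D=0 ZF=0 PC=3
Step 4: PC=3 exec 'JZ 6'. After: A=-4 B=5 C=0 D=0 ZF=0 PC=4
First time PC=4: C=0

0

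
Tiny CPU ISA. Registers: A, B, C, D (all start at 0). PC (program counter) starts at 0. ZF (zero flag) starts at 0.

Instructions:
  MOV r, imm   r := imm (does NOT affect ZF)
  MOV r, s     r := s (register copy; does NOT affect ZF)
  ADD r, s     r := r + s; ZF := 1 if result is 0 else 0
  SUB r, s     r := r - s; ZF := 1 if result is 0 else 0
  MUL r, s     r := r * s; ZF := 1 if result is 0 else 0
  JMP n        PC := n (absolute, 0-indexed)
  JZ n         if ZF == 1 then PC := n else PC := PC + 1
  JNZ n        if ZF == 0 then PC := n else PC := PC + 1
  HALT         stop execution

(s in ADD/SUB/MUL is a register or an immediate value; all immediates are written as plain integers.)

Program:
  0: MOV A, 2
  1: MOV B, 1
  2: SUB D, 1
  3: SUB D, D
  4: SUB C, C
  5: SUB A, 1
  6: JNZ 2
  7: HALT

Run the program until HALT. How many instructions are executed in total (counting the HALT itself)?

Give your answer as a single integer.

Step 1: PC=0 exec 'MOV A, 2'. After: A=2 B=0 C=0 D=0 ZF=0 PC=1
Step 2: PC=1 exec 'MOV B, 1'. After: A=2 B=1 C=0 D=0 ZF=0 PC=2
Step 3: PC=2 exec 'SUB D, 1'. After: A=2 B=1 C=0 D=-1 ZF=0 PC=3
Step 4: PC=3 exec 'SUB D, D'. After: A=2 B=1 C=0 D=0 ZF=1 PC=4
Step 5: PC=4 exec 'SUB C, C'. After: A=2 B=1 C=0 D=0 ZF=1 PC=5
Step 6: PC=5 exec 'SUB A, 1'. After: A=1 B=1 C=0 D=0 ZF=0 PC=6
Step 7: PC=6 exec 'JNZ 2'. After: A=1 B=1 C=0 D=0 ZF=0 PC=2
Step 8: PC=2 exec 'SUB D, 1'. After: A=1 B=1 C=0 D=-1 ZF=0 PC=3
Step 9: PC=3 exec 'SUB D, D'. After: A=1 B=1 C=0 D=0 ZF=1 PC=4
Step 10: PC=4 exec 'SUB C, C'. After: A=1 B=1 C=0 D=0 ZF=1 PC=5
Step 11: PC=5 exec 'SUB A, 1'. After: A=0 B=1 C=0 D=0 ZF=1 PC=6
Step 12: PC=6 exec 'JNZ 2'. After: A=0 B=1 C=0 D=0 ZF=1 PC=7
Step 13: PC=7 exec 'HALT'. After: A=0 B=1 C=0 D=0 ZF=1 PC=7 HALTED
Total instructions executed: 13

Answer: 13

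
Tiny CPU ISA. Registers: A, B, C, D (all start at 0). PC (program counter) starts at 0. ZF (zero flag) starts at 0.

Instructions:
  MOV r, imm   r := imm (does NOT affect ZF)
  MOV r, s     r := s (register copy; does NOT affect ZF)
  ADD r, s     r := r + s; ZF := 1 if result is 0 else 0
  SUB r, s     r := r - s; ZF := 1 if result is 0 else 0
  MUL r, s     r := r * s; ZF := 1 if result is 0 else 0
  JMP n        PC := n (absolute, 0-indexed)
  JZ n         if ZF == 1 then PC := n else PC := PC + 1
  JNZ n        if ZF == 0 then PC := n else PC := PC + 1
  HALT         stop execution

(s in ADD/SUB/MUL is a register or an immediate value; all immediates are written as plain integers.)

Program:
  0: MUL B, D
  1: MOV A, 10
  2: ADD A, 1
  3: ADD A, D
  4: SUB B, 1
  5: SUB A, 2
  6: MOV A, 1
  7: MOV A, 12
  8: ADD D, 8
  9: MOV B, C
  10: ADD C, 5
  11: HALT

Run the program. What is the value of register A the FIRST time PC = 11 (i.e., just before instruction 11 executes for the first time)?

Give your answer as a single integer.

Step 1: PC=0 exec 'MUL B, D'. After: A=0 B=0 C=0 D=0 ZF=1 PC=1
Step 2: PC=1 exec 'MOV A, 10'. After: A=10 B=0 C=0 D=0 ZF=1 PC=2
Step 3: PC=2 exec 'ADD A, 1'. After: A=11 B=0 C=0 D=0 ZF=0 PC=3
Step 4: PC=3 exec 'ADD A, D'. After: A=11 B=0 C=0 D=0 ZF=0 PC=4
Step 5: PC=4 exec 'SUB B, 1'. After: A=11 B=-1 C=0 D=0 ZF=0 PC=5
Step 6: PC=5 exec 'SUB A, 2'. After: A=9 B=-1 C=0 D=0 ZF=0 PC=6
Step 7: PC=6 exec 'MOV A, 1'. After: A=1 B=-1 C=0 D=0 ZF=0 PC=7
Step 8: PC=7 exec 'MOV A, 12'. After: A=12 B=-1 C=0 D=0 ZF=0 PC=8
Step 9: PC=8 exec 'ADD D, 8'. After: A=12 B=-1 C=0 D=8 ZF=0 PC=9
Step 10: PC=9 exec 'MOV B, C'. After: A=12 B=0 C=0 D=8 ZF=0 PC=10
Step 11: PC=10 exec 'ADD C, 5'. After: A=12 B=0 C=5 D=8 ZF=0 PC=11
First time PC=11: A=12

12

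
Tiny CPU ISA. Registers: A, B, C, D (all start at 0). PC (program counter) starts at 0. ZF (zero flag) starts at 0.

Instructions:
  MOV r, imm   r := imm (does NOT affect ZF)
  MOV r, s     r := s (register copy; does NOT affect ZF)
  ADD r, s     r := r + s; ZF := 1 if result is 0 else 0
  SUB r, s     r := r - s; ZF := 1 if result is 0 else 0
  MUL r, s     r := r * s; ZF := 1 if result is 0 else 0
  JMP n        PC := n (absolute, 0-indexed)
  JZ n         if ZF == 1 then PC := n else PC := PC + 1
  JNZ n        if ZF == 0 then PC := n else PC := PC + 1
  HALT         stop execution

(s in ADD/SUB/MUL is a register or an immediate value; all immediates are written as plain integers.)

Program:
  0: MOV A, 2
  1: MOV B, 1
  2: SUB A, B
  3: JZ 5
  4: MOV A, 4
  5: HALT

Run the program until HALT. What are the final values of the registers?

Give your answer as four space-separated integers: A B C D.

Step 1: PC=0 exec 'MOV A, 2'. After: A=2 B=0 C=0 D=0 ZF=0 PC=1
Step 2: PC=1 exec 'MOV B, 1'. After: A=2 B=1 C=0 D=0 ZF=0 PC=2
Step 3: PC=2 exec 'SUB A, B'. After: A=1 B=1 C=0 D=0 ZF=0 PC=3
Step 4: PC=3 exec 'JZ 5'. After: A=1 B=1 C=0 D=0 ZF=0 PC=4
Step 5: PC=4 exec 'MOV A, 4'. After: A=4 B=1 C=0 D=0 ZF=0 PC=5
Step 6: PC=5 exec 'HALT'. After: A=4 B=1 C=0 D=0 ZF=0 PC=5 HALTED

Answer: 4 1 0 0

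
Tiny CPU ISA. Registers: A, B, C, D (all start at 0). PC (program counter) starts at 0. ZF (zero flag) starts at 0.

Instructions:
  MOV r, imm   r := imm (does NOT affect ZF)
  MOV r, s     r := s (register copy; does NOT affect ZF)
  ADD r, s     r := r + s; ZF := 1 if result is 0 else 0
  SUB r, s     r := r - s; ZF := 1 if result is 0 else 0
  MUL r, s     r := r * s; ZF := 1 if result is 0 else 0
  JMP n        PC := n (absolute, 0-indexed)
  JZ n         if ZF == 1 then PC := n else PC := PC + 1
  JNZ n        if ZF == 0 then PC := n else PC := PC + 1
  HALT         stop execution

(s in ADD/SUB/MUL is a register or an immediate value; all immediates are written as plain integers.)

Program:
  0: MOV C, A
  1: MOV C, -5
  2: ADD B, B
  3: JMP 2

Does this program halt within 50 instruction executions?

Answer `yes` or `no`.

Answer: no

Derivation:
Step 1: PC=0 exec 'MOV C, A'. After: A=0 B=0 C=0 D=0 ZF=0 PC=1
Step 2: PC=1 exec 'MOV C, -5'. After: A=0 B=0 C=-5 D=0 ZF=0 PC=2
Step 3: PC=2 exec 'ADD B, B'. After: A=0 B=0 C=-5 D=0 ZF=1 PC=3
Step 4: PC=3 exec 'JMP 2'. After: A=0 B=0 C=-5 D=0 ZF=1 PC=2
Step 5: PC=2 exec 'ADD B, B'. After: A=0 B=0 C=-5 D=0 ZF=1 PC=3
State after step 5 equals state after step 3: the program is in a cycle of length 2 and will never halt.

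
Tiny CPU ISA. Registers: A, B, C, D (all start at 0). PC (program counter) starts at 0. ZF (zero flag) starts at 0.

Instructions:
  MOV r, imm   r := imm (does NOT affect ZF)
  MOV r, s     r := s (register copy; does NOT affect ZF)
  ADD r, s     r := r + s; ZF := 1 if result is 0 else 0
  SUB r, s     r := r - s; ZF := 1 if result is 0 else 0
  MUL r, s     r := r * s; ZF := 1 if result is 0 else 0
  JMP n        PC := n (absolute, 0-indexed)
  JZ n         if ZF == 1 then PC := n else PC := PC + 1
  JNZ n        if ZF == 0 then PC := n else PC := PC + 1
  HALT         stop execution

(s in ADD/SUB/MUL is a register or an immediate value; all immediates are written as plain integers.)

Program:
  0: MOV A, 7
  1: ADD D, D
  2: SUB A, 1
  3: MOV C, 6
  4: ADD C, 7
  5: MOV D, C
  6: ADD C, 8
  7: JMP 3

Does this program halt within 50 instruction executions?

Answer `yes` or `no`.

Step 1: PC=0 exec 'MOV A, 7'. After: A=7 B=0 C=0 D=0 ZF=0 PC=1
Step 2: PC=1 exec 'ADD D, D'. After: A=7 B=0 C=0 D=0 ZF=1 PC=2
Step 3: PC=2 exec 'SUB A, 1'. After: A=6 B=0 C=0 D=0 ZF=0 PC=3
Step 4: PC=3 exec 'MOV C, 6'. After: A=6 B=0 C=6 D=0 ZF=0 PC=4
Step 5: PC=4 exec 'ADD C, 7'. After: A=6 B=0 C=13 D=0 ZF=0 PC=5
Step 6: PC=5 exec 'MOV D, C'. After: A=6 B=0 C=13 D=13 ZF=0 PC=6
Step 7: PC=6 exec 'ADD C, 8'. After: A=6 B=0 C=21 D=13 ZF=0 PC=7
Step 8: PC=7 exec 'JMP 3'. After: A=6 B=0 C=21 D=13 ZF=0 PC=3
Step 9: PC=3 exec 'MOV C, 6'. After: A=6 B=0 C=6 D=13 ZF=0 PC=4
Step 10: PC=4 exec 'ADD C, 7'. After: A=6 B=0 C=13 D=13 ZF=0 PC=5
Step 11: PC=5 exec 'MOV D, C'. After: A=6 B=0 C=13 D=13 ZF=0 PC=6
State after step 11 equals state after step 6: the program is in a cycle of length 5 and will never halt.

Answer: no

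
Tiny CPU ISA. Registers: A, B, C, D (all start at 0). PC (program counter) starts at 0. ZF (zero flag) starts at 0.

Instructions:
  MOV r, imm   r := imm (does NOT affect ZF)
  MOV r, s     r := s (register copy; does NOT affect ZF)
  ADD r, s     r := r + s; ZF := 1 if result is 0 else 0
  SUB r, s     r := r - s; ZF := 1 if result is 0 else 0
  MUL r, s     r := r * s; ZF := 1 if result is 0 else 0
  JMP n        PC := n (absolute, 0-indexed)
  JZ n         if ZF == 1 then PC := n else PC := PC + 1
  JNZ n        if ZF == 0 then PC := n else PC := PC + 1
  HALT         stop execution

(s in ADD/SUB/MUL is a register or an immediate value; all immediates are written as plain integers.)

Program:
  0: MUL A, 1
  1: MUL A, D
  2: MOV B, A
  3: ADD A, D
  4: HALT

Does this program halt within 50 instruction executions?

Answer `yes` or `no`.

Step 1: PC=0 exec 'MUL A, 1'. After: A=0 B=0 C=0 D=0 ZF=1 PC=1
Step 2: PC=1 exec 'MUL A, D'. After: A=0 B=0 C=0 D=0 ZF=1 PC=2
Step 3: PC=2 exec 'MOV B, A'. After: A=0 B=0 C=0 D=0 ZF=1 PC=3
Step 4: PC=3 exec 'ADD A, D'. After: A=0 B=0 C=0 D=0 ZF=1 PC=4
Step 5: PC=4 exec 'HALT'. After: A=0 B=0 C=0 D=0 ZF=1 PC=4 HALTED

Answer: yes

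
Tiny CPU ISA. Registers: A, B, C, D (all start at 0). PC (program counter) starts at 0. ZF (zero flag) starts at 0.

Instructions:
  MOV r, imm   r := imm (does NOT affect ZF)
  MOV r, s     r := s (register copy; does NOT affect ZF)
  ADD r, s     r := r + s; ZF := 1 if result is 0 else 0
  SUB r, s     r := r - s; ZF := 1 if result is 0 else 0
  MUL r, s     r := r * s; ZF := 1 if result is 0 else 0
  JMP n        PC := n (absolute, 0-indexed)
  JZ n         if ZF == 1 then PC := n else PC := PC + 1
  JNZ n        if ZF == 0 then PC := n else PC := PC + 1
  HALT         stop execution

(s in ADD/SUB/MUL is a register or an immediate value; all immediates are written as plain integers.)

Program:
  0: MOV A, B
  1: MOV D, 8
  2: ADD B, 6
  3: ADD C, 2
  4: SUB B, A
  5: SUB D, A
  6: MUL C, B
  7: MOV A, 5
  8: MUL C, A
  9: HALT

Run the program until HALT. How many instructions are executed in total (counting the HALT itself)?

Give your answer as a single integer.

Step 1: PC=0 exec 'MOV A, B'. After: A=0 B=0 C=0 D=0 ZF=0 PC=1
Step 2: PC=1 exec 'MOV D, 8'. After: A=0 B=0 C=0 D=8 ZF=0 PC=2
Step 3: PC=2 exec 'ADD B, 6'. After: A=0 B=6 C=0 D=8 ZF=0 PC=3
Step 4: PC=3 exec 'ADD C, 2'. After: A=0 B=6 C=2 D=8 ZF=0 PC=4
Step 5: PC=4 exec 'SUB B, A'. After: A=0 B=6 C=2 D=8 ZF=0 PC=5
Step 6: PC=5 exec 'SUB D, A'. After: A=0 B=6 C=2 D=8 ZF=0 PC=6
Step 7: PC=6 exec 'MUL C, B'. After: A=0 B=6 C=12 D=8 ZF=0 PC=7
Step 8: PC=7 exec 'MOV A, 5'. After: A=5 B=6 C=12 D=8 ZF=0 PC=8
Step 9: PC=8 exec 'MUL C, A'. After: A=5 B=6 C=60 D=8 ZF=0 PC=9
Step 10: PC=9 exec 'HALT'. After: A=5 B=6 C=60 D=8 ZF=0 PC=9 HALTED
Total instructions executed: 10

Answer: 10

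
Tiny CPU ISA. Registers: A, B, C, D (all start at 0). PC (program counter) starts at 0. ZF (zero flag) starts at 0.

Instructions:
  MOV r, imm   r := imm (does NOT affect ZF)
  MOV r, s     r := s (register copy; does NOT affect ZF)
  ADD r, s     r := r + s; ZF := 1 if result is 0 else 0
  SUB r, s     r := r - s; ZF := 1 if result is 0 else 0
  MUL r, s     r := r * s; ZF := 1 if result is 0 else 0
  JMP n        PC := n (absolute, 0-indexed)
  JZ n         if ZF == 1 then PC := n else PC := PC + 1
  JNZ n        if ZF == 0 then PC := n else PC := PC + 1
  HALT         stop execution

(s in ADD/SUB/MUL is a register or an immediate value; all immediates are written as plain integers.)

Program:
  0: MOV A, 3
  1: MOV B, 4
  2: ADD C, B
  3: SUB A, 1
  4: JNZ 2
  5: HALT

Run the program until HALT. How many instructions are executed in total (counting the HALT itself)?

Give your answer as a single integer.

Answer: 12

Derivation:
Step 1: PC=0 exec 'MOV A, 3'. After: A=3 B=0 C=0 D=0 ZF=0 PC=1
Step 2: PC=1 exec 'MOV B, 4'. After: A=3 B=4 C=0 D=0 ZF=0 PC=2
Step 3: PC=2 exec 'ADD C, B'. After: A=3 B=4 C=4 D=0 ZF=0 PC=3
Step 4: PC=3 exec 'SUB A, 1'. After: A=2 B=4 C=4 D=0 ZF=0 PC=4
Step 5: PC=4 exec 'JNZ 2'. After: A=2 B=4 C=4 D=0 ZF=0 PC=2
Step 6: PC=2 exec 'ADD C, B'. After: A=2 B=4 C=8 D=0 ZF=0 PC=3
Step 7: PC=3 exec 'SUB A, 1'. After: A=1 B=4 C=8 D=0 ZF=0 PC=4
Step 8: PC=4 exec 'JNZ 2'. After: A=1 B=4 C=8 D=0 ZF=0 PC=2
Step 9: PC=2 exec 'ADD C, B'. After: A=1 B=4 C=12 D=0 ZF=0 PC=3
Step 10: PC=3 exec 'SUB A, 1'. After: A=0 B=4 C=12 D=0 ZF=1 PC=4
Step 11: PC=4 exec 'JNZ 2'. After: A=0 B=4 C=12 D=0 ZF=1 PC=5
Step 12: PC=5 exec 'HALT'. After: A=0 B=4 C=12 D=0 ZF=1 PC=5 HALTED
Total instructions executed: 12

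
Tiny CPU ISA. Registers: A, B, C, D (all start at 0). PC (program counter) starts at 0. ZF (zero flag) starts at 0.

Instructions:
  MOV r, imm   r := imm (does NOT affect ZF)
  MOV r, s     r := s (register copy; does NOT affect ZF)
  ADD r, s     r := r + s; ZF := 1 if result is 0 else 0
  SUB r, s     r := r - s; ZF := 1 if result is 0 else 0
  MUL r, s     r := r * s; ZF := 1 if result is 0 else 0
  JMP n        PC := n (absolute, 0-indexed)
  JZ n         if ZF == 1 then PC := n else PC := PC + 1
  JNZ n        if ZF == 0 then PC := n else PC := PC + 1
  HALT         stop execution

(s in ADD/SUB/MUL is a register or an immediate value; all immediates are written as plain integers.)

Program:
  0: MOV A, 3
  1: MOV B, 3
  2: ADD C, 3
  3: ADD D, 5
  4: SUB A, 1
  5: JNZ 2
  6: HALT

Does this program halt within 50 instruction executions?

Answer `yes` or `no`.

Answer: yes

Derivation:
Step 1: PC=0 exec 'MOV A, 3'. After: A=3 B=0 C=0 D=0 ZF=0 PC=1
Step 2: PC=1 exec 'MOV B, 3'. After: A=3 B=3 C=0 D=0 ZF=0 PC=2
Step 3: PC=2 exec 'ADD C, 3'. After: A=3 B=3 C=3 D=0 ZF=0 PC=3
Step 4: PC=3 exec 'ADD D, 5'. After: A=3 B=3 C=3 D=5 ZF=0 PC=4
Step 5: PC=4 exec 'SUB A, 1'. After: A=2 B=3 C=3 D=5 ZF=0 PC=5
Step 6: PC=5 exec 'JNZ 2'. After: A=2 B=3 C=3 D=5 ZF=0 PC=2
Step 7: PC=2 exec 'ADD C, 3'. After: A=2 B=3 C=6 D=5 ZF=0 PC=3
Step 8: PC=3 exec 'ADD D, 5'. After: A=2 B=3 C=6 D=10 ZF=0 PC=4
Step 9: PC=4 exec 'SUB A, 1'. After: A=1 B=3 C=6 D=10 ZF=0 PC=5
Step 10: PC=5 exec 'JNZ 2'. After: A=1 B=3 C=6 D=10 ZF=0 PC=2
Step 11: PC=2 exec 'ADD C, 3'. After: A=1 B=3 C=9 D=10 ZF=0 PC=3
Step 12: PC=3 exec 'ADD D, 5'. After: A=1 B=3 C=9 D=15 ZF=0 PC=4
Step 13: PC=4 exec 'SUB A, 1'. After: A=0 B=3 C=9 D=15 ZF=1 PC=5
Step 14: PC=5 exec 'JNZ 2'. After: A=0 B=3 C=9 D=15 ZF=1 PC=6
Step 15: PC=6 exec 'HALT'. After: A=0 B=3 C=9 D=15 ZF=1 PC=6 HALTED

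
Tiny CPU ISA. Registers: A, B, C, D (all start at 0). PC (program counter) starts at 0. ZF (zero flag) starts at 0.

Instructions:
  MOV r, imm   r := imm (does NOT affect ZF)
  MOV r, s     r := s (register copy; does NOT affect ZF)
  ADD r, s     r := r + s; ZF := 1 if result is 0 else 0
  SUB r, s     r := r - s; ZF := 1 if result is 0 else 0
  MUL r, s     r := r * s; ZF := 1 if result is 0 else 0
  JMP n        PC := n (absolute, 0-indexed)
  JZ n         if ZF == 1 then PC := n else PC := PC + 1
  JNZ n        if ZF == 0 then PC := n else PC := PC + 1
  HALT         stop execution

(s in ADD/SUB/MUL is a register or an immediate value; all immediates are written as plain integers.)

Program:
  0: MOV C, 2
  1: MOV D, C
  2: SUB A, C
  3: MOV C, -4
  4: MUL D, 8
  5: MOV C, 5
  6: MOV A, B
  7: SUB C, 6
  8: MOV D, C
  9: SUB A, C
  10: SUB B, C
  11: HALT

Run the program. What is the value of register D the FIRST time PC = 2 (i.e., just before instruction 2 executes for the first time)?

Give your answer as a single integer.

Step 1: PC=0 exec 'MOV C, 2'. After: A=0 B=0 C=2 D=0 ZF=0 PC=1
Step 2: PC=1 exec 'MOV D, C'. After: A=0 B=0 C=2 D=2 ZF=0 PC=2
First time PC=2: D=2

2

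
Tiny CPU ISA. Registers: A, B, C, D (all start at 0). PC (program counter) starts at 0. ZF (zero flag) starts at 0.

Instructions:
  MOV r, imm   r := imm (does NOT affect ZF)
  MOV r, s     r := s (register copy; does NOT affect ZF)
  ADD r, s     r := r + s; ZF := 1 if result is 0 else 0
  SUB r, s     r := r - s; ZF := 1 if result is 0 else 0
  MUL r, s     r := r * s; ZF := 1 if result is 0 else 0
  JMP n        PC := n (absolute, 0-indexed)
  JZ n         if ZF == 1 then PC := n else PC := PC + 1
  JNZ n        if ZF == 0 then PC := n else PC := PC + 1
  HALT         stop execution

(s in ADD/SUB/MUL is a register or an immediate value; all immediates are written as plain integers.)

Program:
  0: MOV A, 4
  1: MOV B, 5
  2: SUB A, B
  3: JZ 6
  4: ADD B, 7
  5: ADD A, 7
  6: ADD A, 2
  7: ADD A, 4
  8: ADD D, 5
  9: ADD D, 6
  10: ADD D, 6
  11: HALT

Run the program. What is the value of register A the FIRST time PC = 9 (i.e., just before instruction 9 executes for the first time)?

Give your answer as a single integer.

Step 1: PC=0 exec 'MOV A, 4'. After: A=4 B=0 C=0 D=0 ZF=0 PC=1
Step 2: PC=1 exec 'MOV B, 5'. After: A=4 B=5 C=0 D=0 ZF=0 PC=2
Step 3: PC=2 exec 'SUB A, B'. After: A=-1 B=5 C=0 D=0 ZF=0 PC=3
Step 4: PC=3 exec 'JZ 6'. After: A=-1 B=5 C=0 D=0 ZF=0 PC=4
Step 5: PC=4 exec 'ADD B, 7'. After: A=-1 B=12 C=0 D=0 ZF=0 PC=5
Step 6: PC=5 exec 'ADD A, 7'. After: A=6 B=12 C=0 D=0 ZF=0 PC=6
Step 7: PC=6 exec 'ADD A, 2'. After: A=8 B=12 C=0 D=0 ZF=0 PC=7
Step 8: PC=7 exec 'ADD A, 4'. After: A=12 B=12 C=0 D=0 ZF=0 PC=8
Step 9: PC=8 exec 'ADD D, 5'. After: A=12 B=12 C=0 D=5 ZF=0 PC=9
First time PC=9: A=12

12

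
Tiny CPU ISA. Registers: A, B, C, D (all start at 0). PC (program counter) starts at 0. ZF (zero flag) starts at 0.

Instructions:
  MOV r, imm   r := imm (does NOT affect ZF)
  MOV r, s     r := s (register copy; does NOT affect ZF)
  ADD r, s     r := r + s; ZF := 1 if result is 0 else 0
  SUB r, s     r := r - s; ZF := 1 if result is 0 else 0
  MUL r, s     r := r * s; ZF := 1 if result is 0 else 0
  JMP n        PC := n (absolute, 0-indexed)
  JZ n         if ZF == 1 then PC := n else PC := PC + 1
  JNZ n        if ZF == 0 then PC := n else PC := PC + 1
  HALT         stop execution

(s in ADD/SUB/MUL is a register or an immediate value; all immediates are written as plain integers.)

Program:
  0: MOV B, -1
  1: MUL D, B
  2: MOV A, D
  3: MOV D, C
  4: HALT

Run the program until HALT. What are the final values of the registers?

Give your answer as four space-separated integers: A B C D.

Answer: 0 -1 0 0

Derivation:
Step 1: PC=0 exec 'MOV B, -1'. After: A=0 B=-1 C=0 D=0 ZF=0 PC=1
Step 2: PC=1 exec 'MUL D, B'. After: A=0 B=-1 C=0 D=0 ZF=1 PC=2
Step 3: PC=2 exec 'MOV A, D'. After: A=0 B=-1 C=0 D=0 ZF=1 PC=3
Step 4: PC=3 exec 'MOV D, C'. After: A=0 B=-1 C=0 D=0 ZF=1 PC=4
Step 5: PC=4 exec 'HALT'. After: A=0 B=-1 C=0 D=0 ZF=1 PC=4 HALTED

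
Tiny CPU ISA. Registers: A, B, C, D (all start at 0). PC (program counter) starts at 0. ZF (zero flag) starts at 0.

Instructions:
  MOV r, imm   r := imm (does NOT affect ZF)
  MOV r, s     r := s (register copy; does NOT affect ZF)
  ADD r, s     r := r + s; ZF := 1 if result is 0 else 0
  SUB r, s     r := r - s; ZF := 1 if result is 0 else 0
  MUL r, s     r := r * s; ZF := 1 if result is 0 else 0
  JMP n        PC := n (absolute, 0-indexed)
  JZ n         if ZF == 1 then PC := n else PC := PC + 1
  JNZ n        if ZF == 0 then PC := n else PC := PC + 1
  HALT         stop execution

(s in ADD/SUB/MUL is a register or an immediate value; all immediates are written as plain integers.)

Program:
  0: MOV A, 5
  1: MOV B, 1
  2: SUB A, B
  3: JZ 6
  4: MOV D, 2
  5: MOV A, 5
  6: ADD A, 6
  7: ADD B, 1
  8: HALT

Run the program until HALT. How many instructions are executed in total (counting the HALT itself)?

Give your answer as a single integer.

Answer: 9

Derivation:
Step 1: PC=0 exec 'MOV A, 5'. After: A=5 B=0 C=0 D=0 ZF=0 PC=1
Step 2: PC=1 exec 'MOV B, 1'. After: A=5 B=1 C=0 D=0 ZF=0 PC=2
Step 3: PC=2 exec 'SUB A, B'. After: A=4 B=1 C=0 D=0 ZF=0 PC=3
Step 4: PC=3 exec 'JZ 6'. After: A=4 B=1 C=0 D=0 ZF=0 PC=4
Step 5: PC=4 exec 'MOV D, 2'. After: A=4 B=1 C=0 D=2 ZF=0 PC=5
Step 6: PC=5 exec 'MOV A, 5'. After: A=5 B=1 C=0 D=2 ZF=0 PC=6
Step 7: PC=6 exec 'ADD A, 6'. After: A=11 B=1 C=0 D=2 ZF=0 PC=7
Step 8: PC=7 exec 'ADD B, 1'. After: A=11 B=2 C=0 D=2 ZF=0 PC=8
Step 9: PC=8 exec 'HALT'. After: A=11 B=2 C=0 D=2 ZF=0 PC=8 HALTED
Total instructions executed: 9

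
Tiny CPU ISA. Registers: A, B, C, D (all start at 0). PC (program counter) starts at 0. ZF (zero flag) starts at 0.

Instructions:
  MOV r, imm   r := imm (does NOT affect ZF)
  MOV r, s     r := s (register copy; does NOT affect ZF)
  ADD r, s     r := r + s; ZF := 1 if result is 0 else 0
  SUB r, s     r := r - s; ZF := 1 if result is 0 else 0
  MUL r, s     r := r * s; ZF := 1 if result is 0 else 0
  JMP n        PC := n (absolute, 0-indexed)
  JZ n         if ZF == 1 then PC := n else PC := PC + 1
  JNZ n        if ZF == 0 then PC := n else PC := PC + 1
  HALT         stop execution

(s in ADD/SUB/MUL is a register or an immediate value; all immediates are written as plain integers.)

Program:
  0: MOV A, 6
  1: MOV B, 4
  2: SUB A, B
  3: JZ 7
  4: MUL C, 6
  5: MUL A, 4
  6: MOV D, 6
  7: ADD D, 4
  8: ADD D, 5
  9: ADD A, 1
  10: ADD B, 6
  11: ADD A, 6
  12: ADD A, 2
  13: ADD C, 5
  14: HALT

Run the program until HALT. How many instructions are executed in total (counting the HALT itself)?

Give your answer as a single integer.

Step 1: PC=0 exec 'MOV A, 6'. After: A=6 B=0 C=0 D=0 ZF=0 PC=1
Step 2: PC=1 exec 'MOV B, 4'. After: A=6 B=4 C=0 D=0 ZF=0 PC=2
Step 3: PC=2 exec 'SUB A, B'. After: A=2 B=4 C=0 D=0 ZF=0 PC=3
Step 4: PC=3 exec 'JZ 7'. After: A=2 B=4 C=0 D=0 ZF=0 PC=4
Step 5: PC=4 exec 'MUL C, 6'. After: A=2 B=4 C=0 D=0 ZF=1 PC=5
Step 6: PC=5 exec 'MUL A, 4'. After: A=8 B=4 C=0 D=0 ZF=0 PC=6
Step 7: PC=6 exec 'MOV D, 6'. After: A=8 B=4 C=0 D=6 ZF=0 PC=7
Step 8: PC=7 exec 'ADD D, 4'. After: A=8 B=4 C=0 D=10 ZF=0 PC=8
Step 9: PC=8 exec 'ADD D, 5'. After: A=8 B=4 C=0 D=15 ZF=0 PC=9
Step 10: PC=9 exec 'ADD A, 1'. After: A=9 B=4 C=0 D=15 ZF=0 PC=10
Step 11: PC=10 exec 'ADD B, 6'. After: A=9 B=10 C=0 D=15 ZF=0 PC=11
Step 12: PC=11 exec 'ADD A, 6'. After: A=15 B=10 C=0 D=15 ZF=0 PC=12
Step 13: PC=12 exec 'ADD A, 2'. After: A=17 B=10 C=0 D=15 ZF=0 PC=13
Step 14: PC=13 exec 'ADD C, 5'. After: A=17 B=10 C=5 D=15 ZF=0 PC=14
Step 15: PC=14 exec 'HALT'. After: A=17 B=10 C=5 D=15 ZF=0 PC=14 HALTED
Total instructions executed: 15

Answer: 15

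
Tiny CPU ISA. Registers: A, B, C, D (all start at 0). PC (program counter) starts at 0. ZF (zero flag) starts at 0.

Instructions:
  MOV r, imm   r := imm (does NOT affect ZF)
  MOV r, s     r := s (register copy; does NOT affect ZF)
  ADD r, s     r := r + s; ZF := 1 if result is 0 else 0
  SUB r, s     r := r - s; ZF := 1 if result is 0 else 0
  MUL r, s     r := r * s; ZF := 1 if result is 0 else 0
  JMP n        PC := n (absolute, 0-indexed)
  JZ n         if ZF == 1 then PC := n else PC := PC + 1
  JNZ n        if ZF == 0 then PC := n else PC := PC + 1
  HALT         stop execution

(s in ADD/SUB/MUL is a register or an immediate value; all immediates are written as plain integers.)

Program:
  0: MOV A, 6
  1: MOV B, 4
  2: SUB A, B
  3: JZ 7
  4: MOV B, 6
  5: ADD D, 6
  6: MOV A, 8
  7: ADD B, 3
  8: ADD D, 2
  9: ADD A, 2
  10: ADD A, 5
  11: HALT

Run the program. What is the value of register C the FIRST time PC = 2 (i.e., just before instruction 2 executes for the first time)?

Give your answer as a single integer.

Step 1: PC=0 exec 'MOV A, 6'. After: A=6 B=0 C=0 D=0 ZF=0 PC=1
Step 2: PC=1 exec 'MOV B, 4'. After: A=6 B=4 C=0 D=0 ZF=0 PC=2
First time PC=2: C=0

0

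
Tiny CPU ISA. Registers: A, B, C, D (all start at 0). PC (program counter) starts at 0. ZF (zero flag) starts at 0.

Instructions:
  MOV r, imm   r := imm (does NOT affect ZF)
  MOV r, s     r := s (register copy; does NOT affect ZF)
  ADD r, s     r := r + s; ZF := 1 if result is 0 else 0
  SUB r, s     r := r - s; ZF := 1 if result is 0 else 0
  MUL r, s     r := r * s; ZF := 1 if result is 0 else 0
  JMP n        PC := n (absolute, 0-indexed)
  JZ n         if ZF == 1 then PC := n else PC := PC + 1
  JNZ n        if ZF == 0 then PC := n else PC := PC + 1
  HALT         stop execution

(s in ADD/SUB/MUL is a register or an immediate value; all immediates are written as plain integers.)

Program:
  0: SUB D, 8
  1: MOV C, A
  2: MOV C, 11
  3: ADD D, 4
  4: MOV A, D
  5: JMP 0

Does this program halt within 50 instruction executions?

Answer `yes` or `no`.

Step 1: PC=0 exec 'SUB D, 8'. After: A=0 B=0 C=0 D=-8 ZF=0 PC=1
Step 2: PC=1 exec 'MOV C, A'. After: A=0 B=0 C=0 D=-8 ZF=0 PC=2
Step 3: PC=2 exec 'MOV C, 11'. After: A=0 B=0 C=11 D=-8 ZF=0 PC=3
Step 4: PC=3 exec 'ADD D, 4'. After: A=0 B=0 C=11 D=-4 ZF=0 PC=4
Step 5: PC=4 exec 'MOV A, D'. After: A=-4 B=0 C=11 D=-4 ZF=0 PC=5
Step 6: PC=5 exec 'JMP 0'. After: A=-4 B=0 C=11 D=-4 ZF=0 PC=0
Step 7: PC=0 exec 'SUB D, 8'. After: A=-4 B=0 C=11 D=-12 ZF=0 PC=1
Step 8: PC=1 exec 'MOV C, A'. After: A=-4 B=0 C=-4 D=-12 ZF=0 PC=2
Step 9: PC=2 exec 'MOV C, 11'. After: A=-4 B=0 C=11 D=-12 ZF=0 PC=3
Step 10: PC=3 exec 'ADD D, 4'. After: A=-4 B=0 C=11 D=-8 ZF=0 PC=4
Step 11: PC=4 exec 'MOV A, D'. After: A=-8 B=0 C=11 D=-8 ZF=0 PC=5
Step 12: PC=5 exec 'JMP 0'. After: A=-8 B=0 C=11 D=-8 ZF=0 PC=0
Step 13: PC=0 exec 'SUB D, 8'. After: A=-8 B=0 C=11 D=-16 ZF=0 PC=1
Step 14: PC=1 exec 'MOV C, A'. After: A=-8 B=0 C=-8 D=-16 ZF=0 PC=2
Step 15: PC=2 exec 'MOV C, 11'. After: A=-8 B=0 C=11 D=-16 ZF=0 PC=3
After 50 steps: not halted. PC revisits the same instructions with no path to HALT; will never halt.

Answer: no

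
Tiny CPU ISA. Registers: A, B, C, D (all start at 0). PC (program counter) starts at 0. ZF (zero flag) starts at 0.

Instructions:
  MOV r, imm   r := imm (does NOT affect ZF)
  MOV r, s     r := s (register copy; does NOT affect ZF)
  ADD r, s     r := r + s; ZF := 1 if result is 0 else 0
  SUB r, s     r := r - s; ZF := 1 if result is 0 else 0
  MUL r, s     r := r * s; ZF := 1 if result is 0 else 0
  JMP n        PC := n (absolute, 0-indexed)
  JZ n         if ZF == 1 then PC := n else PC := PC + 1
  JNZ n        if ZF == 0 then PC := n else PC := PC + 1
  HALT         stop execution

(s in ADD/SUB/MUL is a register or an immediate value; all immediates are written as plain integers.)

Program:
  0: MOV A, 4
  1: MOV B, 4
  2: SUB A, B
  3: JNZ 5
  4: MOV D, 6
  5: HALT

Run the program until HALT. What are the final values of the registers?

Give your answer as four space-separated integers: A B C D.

Step 1: PC=0 exec 'MOV A, 4'. After: A=4 B=0 C=0 D=0 ZF=0 PC=1
Step 2: PC=1 exec 'MOV B, 4'. After: A=4 B=4 C=0 D=0 ZF=0 PC=2
Step 3: PC=2 exec 'SUB A, B'. After: A=0 B=4 C=0 D=0 ZF=1 PC=3
Step 4: PC=3 exec 'JNZ 5'. After: A=0 B=4 C=0 D=0 ZF=1 PC=4
Step 5: PC=4 exec 'MOV D, 6'. After: A=0 B=4 C=0 D=6 ZF=1 PC=5
Step 6: PC=5 exec 'HALT'. After: A=0 B=4 C=0 D=6 ZF=1 PC=5 HALTED

Answer: 0 4 0 6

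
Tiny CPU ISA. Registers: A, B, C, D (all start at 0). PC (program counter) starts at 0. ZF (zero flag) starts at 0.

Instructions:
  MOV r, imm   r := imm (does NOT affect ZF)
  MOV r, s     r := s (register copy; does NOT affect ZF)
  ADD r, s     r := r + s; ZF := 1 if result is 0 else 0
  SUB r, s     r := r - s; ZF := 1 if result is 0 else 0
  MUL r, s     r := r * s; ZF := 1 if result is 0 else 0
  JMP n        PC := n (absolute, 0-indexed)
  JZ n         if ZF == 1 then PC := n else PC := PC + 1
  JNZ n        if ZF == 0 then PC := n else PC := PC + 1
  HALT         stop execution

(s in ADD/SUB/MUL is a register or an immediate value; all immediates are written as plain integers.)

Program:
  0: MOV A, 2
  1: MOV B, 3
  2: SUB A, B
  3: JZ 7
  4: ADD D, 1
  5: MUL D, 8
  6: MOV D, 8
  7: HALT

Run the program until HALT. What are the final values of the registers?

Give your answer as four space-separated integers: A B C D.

Step 1: PC=0 exec 'MOV A, 2'. After: A=2 B=0 C=0 D=0 ZF=0 PC=1
Step 2: PC=1 exec 'MOV B, 3'. After: A=2 B=3 C=0 D=0 ZF=0 PC=2
Step 3: PC=2 exec 'SUB A, B'. After: A=-1 B=3 C=0 D=0 ZF=0 PC=3
Step 4: PC=3 exec 'JZ 7'. After: A=-1 B=3 C=0 D=0 ZF=0 PC=4
Step 5: PC=4 exec 'ADD D, 1'. After: A=-1 B=3 C=0 D=1 ZF=0 PC=5
Step 6: PC=5 exec 'MUL D, 8'. After: A=-1 B=3 C=0 D=8 ZF=0 PC=6
Step 7: PC=6 exec 'MOV D, 8'. After: A=-1 B=3 C=0 D=8 ZF=0 PC=7
Step 8: PC=7 exec 'HALT'. After: A=-1 B=3 C=0 D=8 ZF=0 PC=7 HALTED

Answer: -1 3 0 8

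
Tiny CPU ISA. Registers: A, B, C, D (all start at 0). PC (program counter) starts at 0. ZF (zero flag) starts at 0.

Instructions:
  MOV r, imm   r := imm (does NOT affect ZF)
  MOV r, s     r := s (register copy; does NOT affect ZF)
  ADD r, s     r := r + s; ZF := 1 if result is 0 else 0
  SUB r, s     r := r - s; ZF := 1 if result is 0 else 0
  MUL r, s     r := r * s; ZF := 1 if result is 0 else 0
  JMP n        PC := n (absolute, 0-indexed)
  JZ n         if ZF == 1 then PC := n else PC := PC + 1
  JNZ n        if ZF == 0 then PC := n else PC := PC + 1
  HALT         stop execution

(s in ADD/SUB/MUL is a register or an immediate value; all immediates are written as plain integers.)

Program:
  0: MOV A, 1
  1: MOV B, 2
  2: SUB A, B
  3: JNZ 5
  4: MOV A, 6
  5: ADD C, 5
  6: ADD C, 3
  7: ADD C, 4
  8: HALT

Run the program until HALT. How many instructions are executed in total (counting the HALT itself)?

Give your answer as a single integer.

Answer: 8

Derivation:
Step 1: PC=0 exec 'MOV A, 1'. After: A=1 B=0 C=0 D=0 ZF=0 PC=1
Step 2: PC=1 exec 'MOV B, 2'. After: A=1 B=2 C=0 D=0 ZF=0 PC=2
Step 3: PC=2 exec 'SUB A, B'. After: A=-1 B=2 C=0 D=0 ZF=0 PC=3
Step 4: PC=3 exec 'JNZ 5'. After: A=-1 B=2 C=0 D=0 ZF=0 PC=5
Step 5: PC=5 exec 'ADD C, 5'. After: A=-1 B=2 C=5 D=0 ZF=0 PC=6
Step 6: PC=6 exec 'ADD C, 3'. After: A=-1 B=2 C=8 D=0 ZF=0 PC=7
Step 7: PC=7 exec 'ADD C, 4'. After: A=-1 B=2 C=12 D=0 ZF=0 PC=8
Step 8: PC=8 exec 'HALT'. After: A=-1 B=2 C=12 D=0 ZF=0 PC=8 HALTED
Total instructions executed: 8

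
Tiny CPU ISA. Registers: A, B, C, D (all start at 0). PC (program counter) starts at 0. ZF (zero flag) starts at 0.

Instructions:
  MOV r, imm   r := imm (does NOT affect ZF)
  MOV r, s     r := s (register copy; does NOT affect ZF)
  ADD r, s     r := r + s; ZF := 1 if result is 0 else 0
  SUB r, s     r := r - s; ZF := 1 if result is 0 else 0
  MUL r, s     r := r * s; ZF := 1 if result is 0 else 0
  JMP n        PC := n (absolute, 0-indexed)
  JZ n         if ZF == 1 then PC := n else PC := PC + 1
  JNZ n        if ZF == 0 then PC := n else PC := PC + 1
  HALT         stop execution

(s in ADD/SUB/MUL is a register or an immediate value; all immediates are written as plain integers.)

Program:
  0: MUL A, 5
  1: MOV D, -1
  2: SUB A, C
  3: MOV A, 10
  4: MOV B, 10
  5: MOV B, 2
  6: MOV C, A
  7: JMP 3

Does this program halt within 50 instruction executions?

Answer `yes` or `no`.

Step 1: PC=0 exec 'MUL A, 5'. After: A=0 B=0 C=0 D=0 ZF=1 PC=1
Step 2: PC=1 exec 'MOV D, -1'. After: A=0 B=0 C=0 D=-1 ZF=1 PC=2
Step 3: PC=2 exec 'SUB A, C'. After: A=0 B=0 C=0 D=-1 ZF=1 PC=3
Step 4: PC=3 exec 'MOV A, 10'. After: A=10 B=0 C=0 D=-1 ZF=1 PC=4
Step 5: PC=4 exec 'MOV B, 10'. After: A=10 B=10 C=0 D=-1 ZF=1 PC=5
Step 6: PC=5 exec 'MOV B, 2'. After: A=10 B=2 C=0 D=-1 ZF=1 PC=6
Step 7: PC=6 exec 'MOV C, A'. After: A=10 B=2 C=10 D=-1 ZF=1 PC=7
Step 8: PC=7 exec 'JMP 3'. After: A=10 B=2 C=10 D=-1 ZF=1 PC=3
Step 9: PC=3 exec 'MOV A, 10'. After: A=10 B=2 C=10 D=-1 ZF=1 PC=4
Step 10: PC=4 exec 'MOV B, 10'. After: A=10 B=10 C=10 D=-1 ZF=1 PC=5
Step 11: PC=5 exec 'MOV B, 2'. After: A=10 B=2 C=10 D=-1 ZF=1 PC=6
Step 12: PC=6 exec 'MOV C, A'. After: A=10 B=2 C=10 D=-1 ZF=1 PC=7
State after step 12 equals state after step 7: the program is in a cycle of length 5 and will never halt.

Answer: no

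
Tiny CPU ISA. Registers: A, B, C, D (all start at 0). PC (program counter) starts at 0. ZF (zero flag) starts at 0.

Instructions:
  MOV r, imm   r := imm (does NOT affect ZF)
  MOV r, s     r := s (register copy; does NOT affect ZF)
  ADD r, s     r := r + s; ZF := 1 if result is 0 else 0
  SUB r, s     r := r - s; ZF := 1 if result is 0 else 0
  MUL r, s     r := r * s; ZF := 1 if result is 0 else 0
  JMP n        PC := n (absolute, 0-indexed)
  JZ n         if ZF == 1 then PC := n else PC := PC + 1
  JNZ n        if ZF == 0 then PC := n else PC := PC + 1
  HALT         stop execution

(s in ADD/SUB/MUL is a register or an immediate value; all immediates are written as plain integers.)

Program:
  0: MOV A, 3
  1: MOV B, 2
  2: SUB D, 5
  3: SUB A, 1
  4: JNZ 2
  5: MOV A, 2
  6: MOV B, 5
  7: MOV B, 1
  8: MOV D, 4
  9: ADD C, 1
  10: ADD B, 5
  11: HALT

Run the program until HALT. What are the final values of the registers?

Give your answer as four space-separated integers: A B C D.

Answer: 2 6 1 4

Derivation:
Step 1: PC=0 exec 'MOV A, 3'. After: A=3 B=0 C=0 D=0 ZF=0 PC=1
Step 2: PC=1 exec 'MOV B, 2'. After: A=3 B=2 C=0 D=0 ZF=0 PC=2
Step 3: PC=2 exec 'SUB D, 5'. After: A=3 B=2 C=0 D=-5 ZF=0 PC=3
Step 4: PC=3 exec 'SUB A, 1'. After: A=2 B=2 C=0 D=-5 ZF=0 PC=4
Step 5: PC=4 exec 'JNZ 2'. After: A=2 B=2 C=0 D=-5 ZF=0 PC=2
Step 6: PC=2 exec 'SUB D, 5'. After: A=2 B=2 C=0 D=-10 ZF=0 PC=3
Step 7: PC=3 exec 'SUB A, 1'. After: A=1 B=2 C=0 D=-10 ZF=0 PC=4
Step 8: PC=4 exec 'JNZ 2'. After: A=1 B=2 C=0 D=-10 ZF=0 PC=2
Step 9: PC=2 exec 'SUB D, 5'. After: A=1 B=2 C=0 D=-15 ZF=0 PC=3
Step 10: PC=3 exec 'SUB A, 1'. After: A=0 B=2 C=0 D=-15 ZF=1 PC=4
Step 11: PC=4 exec 'JNZ 2'. After: A=0 B=2 C=0 D=-15 ZF=1 PC=5
Step 12: PC=5 exec 'MOV A, 2'. After: A=2 B=2 C=0 D=-15 ZF=1 PC=6
Step 13: PC=6 exec 'MOV B, 5'. After: A=2 B=5 C=0 D=-15 ZF=1 PC=7
Step 14: PC=7 exec 'MOV B, 1'. After: A=2 B=1 C=0 D=-15 ZF=1 PC=8
Step 15: PC=8 exec 'MOV D, 4'. After: A=2 B=1 C=0 D=4 ZF=1 PC=9
Step 16: PC=9 exec 'ADD C, 1'. After: A=2 B=1 C=1 D=4 ZF=0 PC=10
Step 17: PC=10 exec 'ADD B, 5'. After: A=2 B=6 C=1 D=4 ZF=0 PC=11
Step 18: PC=11 exec 'HALT'. After: A=2 B=6 C=1 D=4 ZF=0 PC=11 HALTED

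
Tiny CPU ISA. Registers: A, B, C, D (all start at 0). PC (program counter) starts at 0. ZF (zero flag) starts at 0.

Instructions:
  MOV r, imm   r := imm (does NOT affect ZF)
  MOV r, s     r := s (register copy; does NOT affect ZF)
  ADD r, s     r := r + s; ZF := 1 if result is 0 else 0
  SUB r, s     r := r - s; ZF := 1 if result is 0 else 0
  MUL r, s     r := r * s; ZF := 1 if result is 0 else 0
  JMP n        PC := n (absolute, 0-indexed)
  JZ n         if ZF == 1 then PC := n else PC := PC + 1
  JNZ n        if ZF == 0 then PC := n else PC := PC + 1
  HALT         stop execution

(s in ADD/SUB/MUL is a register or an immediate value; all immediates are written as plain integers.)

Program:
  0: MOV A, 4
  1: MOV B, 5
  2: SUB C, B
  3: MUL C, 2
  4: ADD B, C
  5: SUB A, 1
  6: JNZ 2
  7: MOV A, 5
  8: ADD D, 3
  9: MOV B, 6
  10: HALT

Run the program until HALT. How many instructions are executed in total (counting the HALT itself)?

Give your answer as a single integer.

Step 1: PC=0 exec 'MOV A, 4'. After: A=4 B=0 C=0 D=0 ZF=0 PC=1
Step 2: PC=1 exec 'MOV B, 5'. After: A=4 B=5 C=0 D=0 ZF=0 PC=2
Step 3: PC=2 exec 'SUB C, B'. After: A=4 B=5 C=-5 D=0 ZF=0 PC=3
Step 4: PC=3 exec 'MUL C, 2'. After: A=4 B=5 C=-10 D=0 ZF=0 PC=4
Step 5: PC=4 exec 'ADD B, C'. After: A=4 B=-5 C=-10 D=0 ZF=0 PC=5
Step 6: PC=5 exec 'SUB A, 1'. After: A=3 B=-5 C=-10 D=0 ZF=0 PC=6
Step 7: PC=6 exec 'JNZ 2'. After: A=3 B=-5 C=-10 D=0 ZF=0 PC=2
Step 8: PC=2 exec 'SUB C, B'. After: A=3 B=-5 C=-5 D=0 ZF=0 PC=3
Step 9: PC=3 exec 'MUL C, 2'. After: A=3 B=-5 C=-10 D=0 ZF=0 PC=4
Step 10: PC=4 exec 'ADD B, C'. After: A=3 B=-15 C=-10 D=0 ZF=0 PC=5
Step 11: PC=5 exec 'SUB A, 1'. After: A=2 B=-15 C=-10 D=0 ZF=0 PC=6
Step 12: PC=6 exec 'JNZ 2'. After: A=2 B=-15 C=-10 D=0 ZF=0 PC=2
Step 13: PC=2 exec 'SUB C, B'. After: A=2 B=-15 C=5 D=0 ZF=0 PC=3
Step 14: PC=3 exec 'MUL C, 2'. After: A=2 B=-15 C=10 D=0 ZF=0 PC=4
Step 15: PC=4 exec 'ADD B, C'. After: A=2 B=-5 C=10 D=0 ZF=0 PC=5
Step 16: PC=5 exec 'SUB A, 1'. After: A=1 B=-5 C=10 D=0 ZF=0 PC=6
Step 17: PC=6 exec 'JNZ 2'. After: A=1 B=-5 C=10 D=0 ZF=0 PC=2
Step 18: PC=2 exec 'SUB C, B'. After: A=1 B=-5 C=15 D=0 ZF=0 PC=3
Step 19: PC=3 exec 'MUL C, 2'. After: A=1 B=-5 C=30 D=0 ZF=0 PC=4
Step 20: PC=4 exec 'ADD B, C'. After: A=1 B=25 C=30 D=0 ZF=0 PC=5
Step 21: PC=5 exec 'SUB A, 1'. After: A=0 B=25 C=30 D=0 ZF=1 PC=6
Step 22: PC=6 exec 'JNZ 2'. After: A=0 B=25 C=30 D=0 ZF=1 PC=7
Step 23: PC=7 exec 'MOV A, 5'. After: A=5 B=25 C=30 D=0 ZF=1 PC=8
Step 24: PC=8 exec 'ADD D, 3'. After: A=5 B=25 C=30 D=3 ZF=0 PC=9
Step 25: PC=9 exec 'MOV B, 6'. After: A=5 B=6 C=30 D=3 ZF=0 PC=10
Step 26: PC=10 exec 'HALT'. After: A=5 B=6 C=30 D=3 ZF=0 PC=10 HALTED
Total instructions executed: 26

Answer: 26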